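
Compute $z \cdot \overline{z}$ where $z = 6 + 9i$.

z * conjugate(z) = |z|^2 = a^2 + b^2
= 6^2 + 9^2 = 117


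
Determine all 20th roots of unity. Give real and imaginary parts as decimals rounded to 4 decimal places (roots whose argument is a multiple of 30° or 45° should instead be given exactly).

ω_k = e^(2πik/20) = cos(2πk/20) + i sin(2πk/20) for k = 0, 1, ..., 19
Roots: 1, 0.9511 + 0.3090i, 0.8090 + 0.5878i, 0.5878 + 0.8090i, 0.3090 + 0.9511i, i, -0.3090 + 0.9511i, -0.5878 + 0.8090i, -0.8090 + 0.5878i, -0.9511 + 0.3090i, -1, -0.9511 - 0.3090i, -0.8090 - 0.5878i, -0.5878 - 0.8090i, -0.3090 - 0.9511i, -i, 0.3090 - 0.9511i, 0.5878 - 0.8090i, 0.8090 - 0.5878i, 0.9511 - 0.3090i


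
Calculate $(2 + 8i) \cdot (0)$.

(a1*a2 - b1*b2) + (a1*b2 + b1*a2)i
= (0 - 0) + (0 + 0)i
= 0


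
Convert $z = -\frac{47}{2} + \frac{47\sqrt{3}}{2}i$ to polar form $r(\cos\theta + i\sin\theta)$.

r = |z| = sqrt(a^2 + b^2) = sqrt((-47/2)^2 + (47*sqrt(3)/2)^2) = sqrt(2209/4 + 6627/4) = sqrt(2209) = 47
θ = arctan(b/a) = arctan(40.7032/-23.5) (quadrant-adjusted) = 120°
z = 47(cos 120° + i sin 120°)


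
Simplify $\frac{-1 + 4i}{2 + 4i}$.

Multiply numerator and denominator by conjugate (2 - 4i):
= (-1 + 4i)(2 - 4i) / (2^2 + 4^2)
= (14 + 12i) / 20
Divide through by 2: (7 + 6i) / 10
= 7/10 + (3/5)i


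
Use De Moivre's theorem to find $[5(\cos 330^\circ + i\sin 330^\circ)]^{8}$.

By De Moivre: z^n = r^n(cos(nθ) + i sin(nθ))
= 5^8(cos(8*330°) + i sin(8*330°))
= 390625(cos 120° + i sin 120°)
= -390625/2 + (390625*sqrt(3)/2)i


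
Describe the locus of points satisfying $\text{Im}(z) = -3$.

Im(z) = y where z = x + yi; the equation y = -3 is satisfied by all points with that y-coordinate
Locus: Horizontal line y = -3


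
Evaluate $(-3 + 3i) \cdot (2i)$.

(a1*a2 - b1*b2) + (a1*b2 + b1*a2)i
= (0 - 6) + (-6 + 0)i
= -6 - 6i


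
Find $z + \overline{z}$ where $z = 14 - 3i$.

z + conjugate(z) = (a + bi) + (a - bi) = 2a
= 2 * 14 = 28


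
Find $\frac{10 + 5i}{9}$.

Divisor is real, so divide each part by 9:
= 10/9 + (5/9)i


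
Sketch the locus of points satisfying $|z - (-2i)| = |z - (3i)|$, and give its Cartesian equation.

|z - z1| = |z - z2| means z is equidistant from z1 and z2,
i.e. the perpendicular bisector of the segment from (0, -2) to (0, 3) (midpoint (0, 1/2)).
With z = x + yi, square both sides:
(x - 0)^2 + (y - (-2))^2 = (x - 0)^2 + (y - 3)^2
The x^2 and y^2 terms cancel: 0x + 10y = 9 - 4 = 5
Simplify: y = 1/2
Locus: Perpendicular bisector of the segment from (0, -2) to (0, 3): the line y = 1/2


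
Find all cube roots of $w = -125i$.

|w| = 125, arg(w) = 270°
Root modulus = 125^(1/3) = 5
Root arguments: θ_k = (270° + 360°k)/3 for k = 0, 1, ..., 2
Roots: 5i, -5*sqrt(3)/2 - (5/2)i, 5*sqrt(3)/2 - (5/2)i


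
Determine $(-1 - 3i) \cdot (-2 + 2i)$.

(a1*a2 - b1*b2) + (a1*b2 + b1*a2)i
= (2 - (-6)) + (-2 + 6)i
= 8 + 4i


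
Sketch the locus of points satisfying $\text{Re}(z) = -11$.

Re(z) = x where z = x + yi; the equation x = -11 is satisfied by all points with that x-coordinate
Locus: Vertical line x = -11


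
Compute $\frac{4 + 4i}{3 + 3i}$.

Multiply numerator and denominator by conjugate (3 - 3i):
= (4 + 4i)(3 - 3i) / (3^2 + 3^2)
= (24) / 18
Divide through by 6: (4) / 3
= 4/3


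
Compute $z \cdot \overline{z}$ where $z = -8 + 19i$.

z * conjugate(z) = |z|^2 = a^2 + b^2
= (-8)^2 + 19^2 = 425


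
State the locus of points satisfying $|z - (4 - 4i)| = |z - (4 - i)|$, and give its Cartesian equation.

|z - z1| = |z - z2| means z is equidistant from z1 and z2,
i.e. the perpendicular bisector of the segment from (4, -4) to (4, -1) (midpoint (4, -5/2)).
With z = x + yi, square both sides:
(x - 4)^2 + (y - (-4))^2 = (x - 4)^2 + (y - (-1))^2
The x^2 and y^2 terms cancel: 0x + 6y = 17 - 32 = -15
Simplify: y = -5/2
Locus: Perpendicular bisector of the segment from (4, -4) to (4, -1): the line y = -5/2


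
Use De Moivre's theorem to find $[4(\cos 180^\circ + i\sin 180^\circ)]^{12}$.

By De Moivre: z^n = r^n(cos(nθ) + i sin(nθ))
= 4^12(cos(12*180°) + i sin(12*180°))
= 16777216(cos 0° + i sin 0°)
= 16777216


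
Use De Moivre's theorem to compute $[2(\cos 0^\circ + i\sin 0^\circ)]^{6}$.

By De Moivre: z^n = r^n(cos(nθ) + i sin(nθ))
= 2^6(cos(6*0°) + i sin(6*0°))
= 64(cos 0° + i sin 0°)
= 64


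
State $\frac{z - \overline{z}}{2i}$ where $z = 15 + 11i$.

z - conjugate(z) = 2bi
(z - conjugate(z))/(2i) = 2bi/(2i) = b = 11


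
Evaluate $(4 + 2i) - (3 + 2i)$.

(4 - 3) + (2 - 2)i = 1


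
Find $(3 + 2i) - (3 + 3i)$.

(3 - 3) + (2 - 3)i = -i


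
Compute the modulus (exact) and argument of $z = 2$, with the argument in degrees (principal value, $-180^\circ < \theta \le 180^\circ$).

|z| = sqrt(2^2 + 0^2) = 2
b = 0 and a > 0, so z lies on the positive real axis: arg(z) = 0°


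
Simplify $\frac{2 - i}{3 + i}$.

Multiply numerator and denominator by conjugate (3 - i):
= (2 - i)(3 - i) / (3^2 + 1^2)
= (5 - 5i) / 10
Divide through by 5: (1 - i) / 2
= 1/2 - (1/2)i


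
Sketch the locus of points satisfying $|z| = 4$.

|z| = r describes a circle of radius r centered at the origin
Locus: Circle centered at origin with radius 4


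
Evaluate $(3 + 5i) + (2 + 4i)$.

(3 + 2) + (5 + 4)i = 5 + 9i


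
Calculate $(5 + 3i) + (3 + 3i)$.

(5 + 3) + (3 + 3)i = 8 + 6i


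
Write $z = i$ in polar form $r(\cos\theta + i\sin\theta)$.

r = |z| = sqrt(a^2 + b^2) = sqrt((0)^2 + (1)^2) = sqrt(0 + 1) = sqrt(1) = 1
a = 0 and b > 0, so z lies on the positive imaginary axis: θ = 90°
z = 1(cos 90° + i sin 90°)


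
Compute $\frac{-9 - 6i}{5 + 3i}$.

Multiply numerator and denominator by conjugate (5 - 3i):
= (-9 - 6i)(5 - 3i) / (5^2 + 3^2)
= (-63 - 3i) / 34
= -63/34 - (3/34)i


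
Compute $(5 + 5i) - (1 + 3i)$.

(5 - 1) + (5 - 3)i = 4 + 2i


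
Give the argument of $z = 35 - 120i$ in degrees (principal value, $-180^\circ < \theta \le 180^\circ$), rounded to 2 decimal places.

θ = arctan(b/a) = arctan(-120/35) (quadrant-adjusted) = -73.74°


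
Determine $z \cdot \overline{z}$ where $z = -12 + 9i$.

z * conjugate(z) = |z|^2 = a^2 + b^2
= (-12)^2 + 9^2 = 225


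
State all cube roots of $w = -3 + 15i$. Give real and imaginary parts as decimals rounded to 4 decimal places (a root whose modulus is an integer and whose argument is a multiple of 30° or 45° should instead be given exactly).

|w| = sqrt(234) ≈ 15.297059, arg(w) ≈ 101.309932°
Root modulus = sqrt(234)^(1/3) ≈ 2.482386
Root arguments: θ_k = (arg(w) + 360°k)/3 for k = 0, 1, ..., 2
Compute each root as (root modulus)(cos θ_k + i sin θ_k) using full-precision intermediates, then round to 4 decimal places.
Roots: 2.0635 + 1.3799i, -2.2268 + 1.0972i, 0.1632 - 2.4770i


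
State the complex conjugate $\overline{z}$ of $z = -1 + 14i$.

If z = a + bi, then conjugate(z) = a - bi
conjugate(-1 + 14i) = -1 - 14i


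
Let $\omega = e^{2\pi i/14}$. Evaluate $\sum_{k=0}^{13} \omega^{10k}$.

Let ζ = ω^10 = e^(2πi·10/14). Since 14 ∤ 10, ζ ≠ 1.
Sum = Σ_{k=0}^{13} ζ^k = (ζ^14 - 1)/(ζ - 1) = (ω^{10·14} - 1)/(ζ - 1) = (1 - 1)/(ζ - 1) = 0


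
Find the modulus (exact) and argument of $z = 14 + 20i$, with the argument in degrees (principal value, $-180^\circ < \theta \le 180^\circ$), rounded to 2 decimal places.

|z| = sqrt(14^2 + 20^2) = sqrt(596)
arg(z) = arctan(b/a) = arctan(20/14) (quadrant-adjusted) = 55.01°


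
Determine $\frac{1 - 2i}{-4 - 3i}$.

Multiply numerator and denominator by conjugate (-4 + 3i):
= (1 - 2i)(-4 + 3i) / ((-4)^2 + (-3)^2)
= (2 + 11i) / 25
= 2/25 + (11/25)i


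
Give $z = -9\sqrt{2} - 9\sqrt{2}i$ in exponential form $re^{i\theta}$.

r = |z| = sqrt((-9*sqrt(2))^2 + (-9*sqrt(2))^2) = sqrt(162 + 162) = sqrt(324) = 18
θ = arctan(b/a) = arctan(-12.7279/-12.7279) (quadrant-adjusted) = -135° = -3π/4
z = 18e^(-i*3π/4)


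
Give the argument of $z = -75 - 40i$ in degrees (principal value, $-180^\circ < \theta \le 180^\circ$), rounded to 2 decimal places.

θ = arctan(b/a) = arctan(-40/-75) (quadrant-adjusted) = -151.93°


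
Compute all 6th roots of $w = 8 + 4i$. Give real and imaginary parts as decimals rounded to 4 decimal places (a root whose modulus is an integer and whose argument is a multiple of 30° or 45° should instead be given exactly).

|w| = sqrt(80) ≈ 8.944272, arg(w) ≈ 26.565051°
Root modulus = sqrt(80)^(1/6) ≈ 1.440757
Root arguments: θ_k = (arg(w) + 360°k)/6 for k = 0, 1, ..., 5
Compute each root as (root modulus)(cos θ_k + i sin θ_k) using full-precision intermediates, then round to 4 decimal places.
Roots: 1.4365 + 0.1112i, 0.6219 + 1.2996i, -0.8146 + 1.1884i, -1.4365 - 0.1112i, -0.6219 - 1.2996i, 0.8146 - 1.1884i


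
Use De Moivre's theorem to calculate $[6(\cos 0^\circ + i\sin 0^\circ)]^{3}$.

By De Moivre: z^n = r^n(cos(nθ) + i sin(nθ))
= 6^3(cos(3*0°) + i sin(3*0°))
= 216(cos 0° + i sin 0°)
= 216


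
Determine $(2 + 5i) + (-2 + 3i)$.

(2 + (-2)) + (5 + 3)i = 8i


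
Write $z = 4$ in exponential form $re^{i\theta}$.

r = |z| = sqrt((4)^2 + (0)^2) = sqrt(16 + 0) = sqrt(16) = 4
b = 0 and a > 0, so z lies on the positive real axis: θ = 0
z = 4e^(i*0) = 4


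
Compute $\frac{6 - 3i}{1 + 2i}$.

Multiply numerator and denominator by conjugate (1 - 2i):
= (6 - 3i)(1 - 2i) / (1^2 + 2^2)
= (-15i) / 5
= -3i


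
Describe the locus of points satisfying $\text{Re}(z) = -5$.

Re(z) = x where z = x + yi; the equation x = -5 is satisfied by all points with that x-coordinate
Locus: Vertical line x = -5


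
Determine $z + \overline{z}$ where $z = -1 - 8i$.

z + conjugate(z) = (a + bi) + (a - bi) = 2a
= 2 * (-1) = -2


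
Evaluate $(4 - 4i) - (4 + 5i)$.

(4 - 4) + (-4 - 5)i = -9i


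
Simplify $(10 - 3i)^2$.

(a + bi)^2 = a^2 - b^2 + 2abi
= 10^2 - (-3)^2 + 2*10*(-3)i
= 91 - 60i


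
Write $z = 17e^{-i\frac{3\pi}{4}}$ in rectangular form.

a = r cos θ = 17 * -sqrt(2)/2 = -17*sqrt(2)/2
b = r sin θ = 17 * -sqrt(2)/2 = -17*sqrt(2)/2
z = -17*sqrt(2)/2 - (17*sqrt(2)/2)i


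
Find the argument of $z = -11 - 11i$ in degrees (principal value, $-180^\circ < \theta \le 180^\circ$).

θ = arctan(b/a) = arctan(-11/-11) (quadrant-adjusted) = -135°


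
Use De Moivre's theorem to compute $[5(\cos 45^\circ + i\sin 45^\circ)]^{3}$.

By De Moivre: z^n = r^n(cos(nθ) + i sin(nθ))
= 5^3(cos(3*45°) + i sin(3*45°))
= 125(cos 135° + i sin 135°)
= -125*sqrt(2)/2 + (125*sqrt(2)/2)i


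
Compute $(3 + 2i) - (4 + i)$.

(3 - 4) + (2 - 1)i = -1 + i


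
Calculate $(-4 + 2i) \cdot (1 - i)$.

(a1*a2 - b1*b2) + (a1*b2 + b1*a2)i
= (-4 - (-2)) + (4 + 2)i
= -2 + 6i


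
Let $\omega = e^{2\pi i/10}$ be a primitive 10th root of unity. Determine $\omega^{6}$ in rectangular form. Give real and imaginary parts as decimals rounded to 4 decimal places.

ω^6 = e^(2πi·6/10) = e^(i·6π/5)
= cos(6π/5) + i sin(6π/5)
= -0.8090 - 0.5878i


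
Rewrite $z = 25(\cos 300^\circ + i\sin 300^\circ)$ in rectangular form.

a = r cos θ = 25 * 1/2 = 25/2
b = r sin θ = 25 * -sqrt(3)/2 = -25*sqrt(3)/2
z = 25/2 - (25*sqrt(3)/2)i


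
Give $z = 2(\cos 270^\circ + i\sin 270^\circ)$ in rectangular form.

a = r cos θ = 2 * 0 = 0
b = r sin θ = 2 * -1 = -2
z = -2i


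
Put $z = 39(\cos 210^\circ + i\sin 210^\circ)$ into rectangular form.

a = r cos θ = 39 * -sqrt(3)/2 = -39*sqrt(3)/2
b = r sin θ = 39 * -1/2 = -39/2
z = -39*sqrt(3)/2 - (39/2)i


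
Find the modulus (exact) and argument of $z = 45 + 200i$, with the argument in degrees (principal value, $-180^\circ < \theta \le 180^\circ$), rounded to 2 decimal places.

|z| = sqrt(45^2 + 200^2) = 205
arg(z) = arctan(b/a) = arctan(200/45) (quadrant-adjusted) = 77.32°


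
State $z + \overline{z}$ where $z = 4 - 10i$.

z + conjugate(z) = (a + bi) + (a - bi) = 2a
= 2 * 4 = 8


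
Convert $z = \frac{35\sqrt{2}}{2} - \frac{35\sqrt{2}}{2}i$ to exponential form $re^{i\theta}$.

r = |z| = sqrt((35*sqrt(2)/2)^2 + (-35*sqrt(2)/2)^2) = sqrt(1225/2 + 1225/2) = sqrt(1225) = 35
θ = arctan(b/a) = arctan(-24.7487/24.7487) (quadrant-adjusted) = -45° = -π/4
z = 35e^(-i*π/4)


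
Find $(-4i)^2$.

(a + bi)^2 = a^2 - b^2 + 2abi
= 0^2 - (-4)^2 + 2*0*(-4)i
= -16


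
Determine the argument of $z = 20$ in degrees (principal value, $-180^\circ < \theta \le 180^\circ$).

b = 0 and a > 0, so z lies on the positive real axis: θ = 0°


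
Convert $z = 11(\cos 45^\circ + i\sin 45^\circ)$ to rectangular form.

a = r cos θ = 11 * sqrt(2)/2 = 11*sqrt(2)/2
b = r sin θ = 11 * sqrt(2)/2 = 11*sqrt(2)/2
z = 11*sqrt(2)/2 + (11*sqrt(2)/2)i


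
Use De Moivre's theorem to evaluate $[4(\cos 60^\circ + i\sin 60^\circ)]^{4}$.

By De Moivre: z^n = r^n(cos(nθ) + i sin(nθ))
= 4^4(cos(4*60°) + i sin(4*60°))
= 256(cos 240° + i sin 240°)
= -128 - 128*sqrt(3)i


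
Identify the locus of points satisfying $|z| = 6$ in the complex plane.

|z| = 6 means sqrt(x^2 + y^2) = 6
This is a circle of radius 6 centered at the origin


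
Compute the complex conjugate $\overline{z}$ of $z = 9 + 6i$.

If z = a + bi, then conjugate(z) = a - bi
conjugate(9 + 6i) = 9 - 6i


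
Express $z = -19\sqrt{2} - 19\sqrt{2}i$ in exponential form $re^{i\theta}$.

r = |z| = sqrt((-19*sqrt(2))^2 + (-19*sqrt(2))^2) = sqrt(722 + 722) = sqrt(1444) = 38
θ = arctan(b/a) = arctan(-26.8701/-26.8701) (quadrant-adjusted) = 225° = 5π/4
z = 38e^(i*5π/4)


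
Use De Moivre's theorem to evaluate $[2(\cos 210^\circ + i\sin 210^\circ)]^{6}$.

By De Moivre: z^n = r^n(cos(nθ) + i sin(nθ))
= 2^6(cos(6*210°) + i sin(6*210°))
= 64(cos 180° + i sin 180°)
= -64


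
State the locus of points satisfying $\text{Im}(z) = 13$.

Im(z) = y where z = x + yi; the equation y = 13 is satisfied by all points with that y-coordinate
Locus: Horizontal line y = 13


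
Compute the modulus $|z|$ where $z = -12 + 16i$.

|z| = sqrt(a^2 + b^2) = sqrt((-12)^2 + 16^2) = sqrt(400) = 20


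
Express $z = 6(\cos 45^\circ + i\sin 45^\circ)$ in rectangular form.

a = r cos θ = 6 * sqrt(2)/2 = 3*sqrt(2)
b = r sin θ = 6 * sqrt(2)/2 = 3*sqrt(2)
z = 3*sqrt(2) + 3*sqrt(2)i


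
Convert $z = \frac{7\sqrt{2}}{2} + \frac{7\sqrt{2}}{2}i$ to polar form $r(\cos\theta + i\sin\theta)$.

r = |z| = sqrt(a^2 + b^2) = sqrt((7*sqrt(2)/2)^2 + (7*sqrt(2)/2)^2) = sqrt(49/2 + 49/2) = sqrt(49) = 7
θ = arctan(b/a) = arctan(4.9497/4.9497) (quadrant-adjusted) = 45°
z = 7(cos 45° + i sin 45°)


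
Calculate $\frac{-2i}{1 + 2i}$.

Multiply numerator and denominator by conjugate (1 - 2i):
= (-2i)(1 - 2i) / (1^2 + 2^2)
= (-4 - 2i) / 5
= -4/5 - (2/5)i


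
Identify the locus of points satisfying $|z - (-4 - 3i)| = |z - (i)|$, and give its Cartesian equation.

|z - z1| = |z - z2| means z is equidistant from z1 and z2,
i.e. the perpendicular bisector of the segment from (-4, -3) to (0, 1) (midpoint (-2, -1)).
With z = x + yi, square both sides:
(x - (-4))^2 + (y - (-3))^2 = (x - 0)^2 + (y - 1)^2
The x^2 and y^2 terms cancel: 8x + 8y = 1 - 25 = -24
Simplify: x + y = -3
Locus: Perpendicular bisector of the segment from (-4, -3) to (0, 1): the line x + y = -3


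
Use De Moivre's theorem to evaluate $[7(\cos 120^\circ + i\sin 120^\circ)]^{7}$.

By De Moivre: z^n = r^n(cos(nθ) + i sin(nθ))
= 7^7(cos(7*120°) + i sin(7*120°))
= 823543(cos 120° + i sin 120°)
= -823543/2 + (823543*sqrt(3)/2)i


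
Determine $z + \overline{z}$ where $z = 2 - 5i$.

z + conjugate(z) = (a + bi) + (a - bi) = 2a
= 2 * 2 = 4


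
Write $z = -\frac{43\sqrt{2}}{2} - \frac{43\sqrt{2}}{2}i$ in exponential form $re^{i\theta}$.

r = |z| = sqrt((-43*sqrt(2)/2)^2 + (-43*sqrt(2)/2)^2) = sqrt(1849/2 + 1849/2) = sqrt(1849) = 43
θ = arctan(b/a) = arctan(-30.4056/-30.4056) (quadrant-adjusted) = 225° = 5π/4
z = 43e^(i*5π/4)


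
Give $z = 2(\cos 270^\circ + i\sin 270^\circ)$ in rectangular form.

a = r cos θ = 2 * 0 = 0
b = r sin θ = 2 * -1 = -2
z = -2i


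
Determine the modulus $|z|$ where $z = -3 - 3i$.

|z| = sqrt(a^2 + b^2) = sqrt((-3)^2 + (-3)^2) = sqrt(18) = sqrt(18)


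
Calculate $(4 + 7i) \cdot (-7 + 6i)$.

(a1*a2 - b1*b2) + (a1*b2 + b1*a2)i
= (-28 - 42) + (24 + (-49))i
= -70 - 25i


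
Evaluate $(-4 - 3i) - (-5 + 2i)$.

(-4 - (-5)) + (-3 - 2)i = 1 - 5i


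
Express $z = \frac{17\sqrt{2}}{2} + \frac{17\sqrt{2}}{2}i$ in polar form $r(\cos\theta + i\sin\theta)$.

r = |z| = sqrt(a^2 + b^2) = sqrt((17*sqrt(2)/2)^2 + (17*sqrt(2)/2)^2) = sqrt(289/2 + 289/2) = sqrt(289) = 17
θ = arctan(b/a) = arctan(12.0208/12.0208) (quadrant-adjusted) = 45°
z = 17(cos 45° + i sin 45°)


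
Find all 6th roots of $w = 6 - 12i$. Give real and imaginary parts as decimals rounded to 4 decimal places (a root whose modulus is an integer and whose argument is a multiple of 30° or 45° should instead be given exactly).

|w| = sqrt(180) ≈ 13.416408, arg(w) ≈ 296.565051°
Root modulus = sqrt(180)^(1/6) ≈ 1.541485
Root arguments: θ_k = (arg(w) + 360°k)/6 for k = 0, 1, ..., 5
Compute each root as (root modulus)(cos θ_k + i sin θ_k) using full-precision intermediates, then round to 4 decimal places.
Roots: 1.0026 + 1.1709i, -0.5127 + 1.4537i, -1.5153 + 0.2828i, -1.0026 - 1.1709i, 0.5127 - 1.4537i, 1.5153 - 0.2828i


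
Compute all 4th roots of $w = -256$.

|w| = 256, arg(w) = 180°
Root modulus = 256^(1/4) = 4
Root arguments: θ_k = (180° + 360°k)/4 for k = 0, 1, ..., 3
Roots: 2*sqrt(2) + 2*sqrt(2)i, -2*sqrt(2) + 2*sqrt(2)i, -2*sqrt(2) - 2*sqrt(2)i, 2*sqrt(2) - 2*sqrt(2)i


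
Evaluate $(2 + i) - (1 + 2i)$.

(2 - 1) + (1 - 2)i = 1 - i


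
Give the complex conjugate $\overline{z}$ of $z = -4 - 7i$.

If z = a + bi, then conjugate(z) = a - bi
conjugate(-4 - 7i) = -4 + 7i


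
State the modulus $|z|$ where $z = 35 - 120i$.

|z| = sqrt(a^2 + b^2) = sqrt(35^2 + (-120)^2) = sqrt(15625) = 125


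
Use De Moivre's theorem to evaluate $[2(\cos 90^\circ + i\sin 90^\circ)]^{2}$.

By De Moivre: z^n = r^n(cos(nθ) + i sin(nθ))
= 2^2(cos(2*90°) + i sin(2*90°))
= 4(cos 180° + i sin 180°)
= -4


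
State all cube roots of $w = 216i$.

|w| = 216, arg(w) = 90°
Root modulus = 216^(1/3) = 6
Root arguments: θ_k = (90° + 360°k)/3 for k = 0, 1, ..., 2
Roots: 3*sqrt(3) + 3i, -3*sqrt(3) + 3i, -6i


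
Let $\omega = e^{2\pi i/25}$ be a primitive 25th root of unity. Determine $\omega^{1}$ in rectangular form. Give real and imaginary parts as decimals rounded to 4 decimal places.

ω^1 = e^(2πi·1/25) = e^(i·2π/25)
= cos(2π/25) + i sin(2π/25)
= 0.9686 + 0.2487i


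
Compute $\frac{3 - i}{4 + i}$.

Multiply numerator and denominator by conjugate (4 - i):
= (3 - i)(4 - i) / (4^2 + 1^2)
= (11 - 7i) / 17
= 11/17 - (7/17)i


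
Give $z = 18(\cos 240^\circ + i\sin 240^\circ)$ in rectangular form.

a = r cos θ = 18 * -1/2 = -9
b = r sin θ = 18 * -sqrt(3)/2 = -9*sqrt(3)
z = -9 - 9*sqrt(3)i


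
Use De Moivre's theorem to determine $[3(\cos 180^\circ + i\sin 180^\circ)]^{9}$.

By De Moivre: z^n = r^n(cos(nθ) + i sin(nθ))
= 3^9(cos(9*180°) + i sin(9*180°))
= 19683(cos 180° + i sin 180°)
= -19683


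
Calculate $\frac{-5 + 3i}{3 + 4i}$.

Multiply numerator and denominator by conjugate (3 - 4i):
= (-5 + 3i)(3 - 4i) / (3^2 + 4^2)
= (-3 + 29i) / 25
= -3/25 + (29/25)i


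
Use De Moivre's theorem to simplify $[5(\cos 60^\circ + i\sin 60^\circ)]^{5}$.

By De Moivre: z^n = r^n(cos(nθ) + i sin(nθ))
= 5^5(cos(5*60°) + i sin(5*60°))
= 3125(cos 300° + i sin 300°)
= 3125/2 - (3125*sqrt(3)/2)i


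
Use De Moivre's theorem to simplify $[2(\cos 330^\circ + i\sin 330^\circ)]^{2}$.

By De Moivre: z^n = r^n(cos(nθ) + i sin(nθ))
= 2^2(cos(2*330°) + i sin(2*330°))
= 4(cos 300° + i sin 300°)
= 2 - 2*sqrt(3)i


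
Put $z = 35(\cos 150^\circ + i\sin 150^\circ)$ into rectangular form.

a = r cos θ = 35 * -sqrt(3)/2 = -35*sqrt(3)/2
b = r sin θ = 35 * 1/2 = 35/2
z = -35*sqrt(3)/2 + (35/2)i


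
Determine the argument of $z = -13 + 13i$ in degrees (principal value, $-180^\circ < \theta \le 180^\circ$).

θ = arctan(b/a) = arctan(13/-13) (quadrant-adjusted) = 135°


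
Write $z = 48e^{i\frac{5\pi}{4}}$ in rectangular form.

a = r cos θ = 48 * -sqrt(2)/2 = -24*sqrt(2)
b = r sin θ = 48 * -sqrt(2)/2 = -24*sqrt(2)
z = -24*sqrt(2) - 24*sqrt(2)i


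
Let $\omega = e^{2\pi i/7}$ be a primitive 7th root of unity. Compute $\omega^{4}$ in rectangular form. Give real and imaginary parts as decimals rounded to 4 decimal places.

ω^4 = e^(2πi·4/7) = e^(i·8π/7)
= cos(8π/7) + i sin(8π/7)
= -0.9010 - 0.4339i


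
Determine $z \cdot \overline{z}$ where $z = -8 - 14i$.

z * conjugate(z) = |z|^2 = a^2 + b^2
= (-8)^2 + (-14)^2 = 260


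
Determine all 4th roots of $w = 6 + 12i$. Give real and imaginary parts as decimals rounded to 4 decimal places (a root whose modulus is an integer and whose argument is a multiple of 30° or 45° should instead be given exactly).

|w| = sqrt(180) ≈ 13.416408, arg(w) ≈ 63.434949°
Root modulus = sqrt(180)^(1/4) ≈ 1.913855
Root arguments: θ_k = (arg(w) + 360°k)/4 for k = 0, 1, ..., 3
Compute each root as (root modulus)(cos θ_k + i sin θ_k) using full-precision intermediates, then round to 4 decimal places.
Roots: 1.8410 + 0.5230i, -0.5230 + 1.8410i, -1.8410 - 0.5230i, 0.5230 - 1.8410i


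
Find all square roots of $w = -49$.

|w| = 49, arg(w) = 180°
Root modulus = 49^(1/2) = 7
Root arguments: θ_k = (180° + 360°k)/2 for k = 0, 1, ..., 1
Roots: 7i, -7i


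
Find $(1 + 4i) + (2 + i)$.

(1 + 2) + (4 + 1)i = 3 + 5i


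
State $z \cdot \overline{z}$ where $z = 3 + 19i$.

z * conjugate(z) = |z|^2 = a^2 + b^2
= 3^2 + 19^2 = 370


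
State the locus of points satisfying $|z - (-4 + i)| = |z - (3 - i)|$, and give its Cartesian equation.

|z - z1| = |z - z2| means z is equidistant from z1 and z2,
i.e. the perpendicular bisector of the segment from (-4, 1) to (3, -1) (midpoint (-1/2, 0)).
With z = x + yi, square both sides:
(x - (-4))^2 + (y - 1)^2 = (x - 3)^2 + (y - (-1))^2
The x^2 and y^2 terms cancel: 14x + (-4)y = 10 - 17 = -7
Simplify: 14x - 4y = -7
Locus: Perpendicular bisector of the segment from (-4, 1) to (3, -1): the line 14x - 4y = -7


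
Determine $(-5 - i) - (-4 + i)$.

(-5 - (-4)) + (-1 - 1)i = -1 - 2i


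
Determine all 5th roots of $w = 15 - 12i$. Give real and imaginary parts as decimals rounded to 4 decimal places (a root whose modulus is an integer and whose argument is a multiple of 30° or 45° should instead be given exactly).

|w| = sqrt(369) ≈ 19.209373, arg(w) ≈ 321.340192°
Root modulus = sqrt(369)^(1/5) ≈ 1.805937
Root arguments: θ_k = (arg(w) + 360°k)/5 for k = 0, 1, ..., 4
Compute each root as (root modulus)(cos θ_k + i sin θ_k) using full-precision intermediates, then round to 4 decimal places.
Roots: 0.7841 + 1.6269i, -1.3049 + 1.2484i, -1.5906 - 0.8553i, 0.3219 - 1.7770i, 1.7895 - 0.2430i


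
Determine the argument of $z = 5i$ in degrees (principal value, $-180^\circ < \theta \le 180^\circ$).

a = 0 and b > 0, so z lies on the positive imaginary axis: θ = 90°


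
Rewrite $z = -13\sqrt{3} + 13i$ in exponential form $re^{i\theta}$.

r = |z| = sqrt((-13*sqrt(3))^2 + (13)^2) = sqrt(507 + 169) = sqrt(676) = 26
θ = arctan(b/a) = arctan(13/-22.5167) (quadrant-adjusted) = 150° = 5π/6
z = 26e^(i*5π/6)


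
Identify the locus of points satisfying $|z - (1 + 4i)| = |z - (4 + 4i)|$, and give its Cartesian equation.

|z - z1| = |z - z2| means z is equidistant from z1 and z2,
i.e. the perpendicular bisector of the segment from (1, 4) to (4, 4) (midpoint (5/2, 4)).
With z = x + yi, square both sides:
(x - 1)^2 + (y - 4)^2 = (x - 4)^2 + (y - 4)^2
The x^2 and y^2 terms cancel: 6x + 0y = 32 - 17 = 15
Simplify: x = 5/2
Locus: Perpendicular bisector of the segment from (1, 4) to (4, 4): the line x = 5/2


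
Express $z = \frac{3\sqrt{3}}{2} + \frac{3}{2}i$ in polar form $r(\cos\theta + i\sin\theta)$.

r = |z| = sqrt(a^2 + b^2) = sqrt((3*sqrt(3)/2)^2 + (3/2)^2) = sqrt(27/4 + 9/4) = sqrt(9) = 3
θ = arctan(b/a) = arctan(1.5/2.5981) (quadrant-adjusted) = 30°
z = 3(cos 30° + i sin 30°)


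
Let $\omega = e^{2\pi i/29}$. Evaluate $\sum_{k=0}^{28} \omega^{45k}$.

Let ζ = ω^45 = e^(2πi·45/29). Since 29 ∤ 45, ζ ≠ 1.
Sum = Σ_{k=0}^{28} ζ^k = (ζ^29 - 1)/(ζ - 1) = (ω^{45·29} - 1)/(ζ - 1) = (1 - 1)/(ζ - 1) = 0


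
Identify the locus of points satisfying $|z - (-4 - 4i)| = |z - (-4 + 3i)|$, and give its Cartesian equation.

|z - z1| = |z - z2| means z is equidistant from z1 and z2,
i.e. the perpendicular bisector of the segment from (-4, -4) to (-4, 3) (midpoint (-4, -1/2)).
With z = x + yi, square both sides:
(x - (-4))^2 + (y - (-4))^2 = (x - (-4))^2 + (y - 3)^2
The x^2 and y^2 terms cancel: 0x + 14y = 25 - 32 = -7
Simplify: y = -1/2
Locus: Perpendicular bisector of the segment from (-4, -4) to (-4, 3): the line y = -1/2


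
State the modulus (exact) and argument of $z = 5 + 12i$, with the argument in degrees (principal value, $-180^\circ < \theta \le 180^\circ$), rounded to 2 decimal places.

|z| = sqrt(5^2 + 12^2) = 13
arg(z) = arctan(b/a) = arctan(12/5) (quadrant-adjusted) = 67.38°


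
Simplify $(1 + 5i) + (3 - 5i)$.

(1 + 3) + (5 + (-5))i = 4


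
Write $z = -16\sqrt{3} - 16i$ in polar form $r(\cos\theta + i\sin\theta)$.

r = |z| = sqrt(a^2 + b^2) = sqrt((-16*sqrt(3))^2 + (-16)^2) = sqrt(768 + 256) = sqrt(1024) = 32
θ = arctan(b/a) = arctan(-16/-27.7128) (quadrant-adjusted) = 210°
z = 32(cos 210° + i sin 210°)


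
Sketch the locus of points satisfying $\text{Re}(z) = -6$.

Re(z) = x where z = x + yi; the equation x = -6 is satisfied by all points with that x-coordinate
Locus: Vertical line x = -6


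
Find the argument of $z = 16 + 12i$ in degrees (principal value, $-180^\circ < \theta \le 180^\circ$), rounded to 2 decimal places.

θ = arctan(b/a) = arctan(12/16) (quadrant-adjusted) = 36.87°


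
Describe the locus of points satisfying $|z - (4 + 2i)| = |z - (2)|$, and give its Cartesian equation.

|z - z1| = |z - z2| means z is equidistant from z1 and z2,
i.e. the perpendicular bisector of the segment from (4, 2) to (2, 0) (midpoint (3, 1)).
With z = x + yi, square both sides:
(x - 4)^2 + (y - 2)^2 = (x - 2)^2 + (y - 0)^2
The x^2 and y^2 terms cancel: -4x + (-4)y = 4 - 20 = -16
Simplify: x + y = 4
Locus: Perpendicular bisector of the segment from (4, 2) to (2, 0): the line x + y = 4


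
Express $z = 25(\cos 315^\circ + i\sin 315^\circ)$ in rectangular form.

a = r cos θ = 25 * sqrt(2)/2 = 25*sqrt(2)/2
b = r sin θ = 25 * -sqrt(2)/2 = -25*sqrt(2)/2
z = 25*sqrt(2)/2 - (25*sqrt(2)/2)i


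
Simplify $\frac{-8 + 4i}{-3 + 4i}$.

Multiply numerator and denominator by conjugate (-3 - 4i):
= (-8 + 4i)(-3 - 4i) / ((-3)^2 + 4^2)
= (40 + 20i) / 25
Divide through by 5: (8 + 4i) / 5
= 8/5 + (4/5)i


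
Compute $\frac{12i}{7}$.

Divisor is real, so divide each part by 7:
= 0 + (12/7)i


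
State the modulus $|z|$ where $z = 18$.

|z| = sqrt(a^2 + b^2) = sqrt(18^2 + 0^2) = sqrt(324) = 18


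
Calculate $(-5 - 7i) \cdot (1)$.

(a1*a2 - b1*b2) + (a1*b2 + b1*a2)i
= (-5 - 0) + (0 + (-7))i
= -5 - 7i


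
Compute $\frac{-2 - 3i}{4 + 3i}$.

Multiply numerator and denominator by conjugate (4 - 3i):
= (-2 - 3i)(4 - 3i) / (4^2 + 3^2)
= (-17 - 6i) / 25
= -17/25 - (6/25)i


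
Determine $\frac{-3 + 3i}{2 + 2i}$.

Multiply numerator and denominator by conjugate (2 - 2i):
= (-3 + 3i)(2 - 2i) / (2^2 + 2^2)
= (12i) / 8
Divide through by 4: (3i) / 2
= 0 + (3/2)i


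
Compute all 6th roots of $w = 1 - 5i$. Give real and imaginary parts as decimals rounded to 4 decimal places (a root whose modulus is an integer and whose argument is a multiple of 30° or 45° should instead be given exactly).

|w| = sqrt(26) ≈ 5.099020, arg(w) ≈ 281.309932°
Root modulus = sqrt(26)^(1/6) ≈ 1.311941
Root arguments: θ_k = (arg(w) + 360°k)/6 for k = 0, 1, ..., 5
Compute each root as (root modulus)(cos θ_k + i sin θ_k) using full-precision intermediates, then round to 4 decimal places.
Roots: 0.8967 + 0.9577i, -0.3811 + 1.2554i, -1.2777 + 0.2977i, -0.8967 - 0.9577i, 0.3811 - 1.2554i, 1.2777 - 0.2977i


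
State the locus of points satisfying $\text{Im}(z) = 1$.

Im(z) = y where z = x + yi; the equation y = 1 is satisfied by all points with that y-coordinate
Locus: Horizontal line y = 1


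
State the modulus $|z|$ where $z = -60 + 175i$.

|z| = sqrt(a^2 + b^2) = sqrt((-60)^2 + 175^2) = sqrt(34225) = 185


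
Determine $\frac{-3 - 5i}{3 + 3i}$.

Multiply numerator and denominator by conjugate (3 - 3i):
= (-3 - 5i)(3 - 3i) / (3^2 + 3^2)
= (-24 - 6i) / 18
Divide through by 6: (-4 - i) / 3
= -4/3 - (1/3)i


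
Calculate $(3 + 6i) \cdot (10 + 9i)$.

(a1*a2 - b1*b2) + (a1*b2 + b1*a2)i
= (30 - 54) + (27 + 60)i
= -24 + 87i


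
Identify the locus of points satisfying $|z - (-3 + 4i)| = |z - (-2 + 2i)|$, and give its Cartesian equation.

|z - z1| = |z - z2| means z is equidistant from z1 and z2,
i.e. the perpendicular bisector of the segment from (-3, 4) to (-2, 2) (midpoint (-5/2, 3)).
With z = x + yi, square both sides:
(x - (-3))^2 + (y - 4)^2 = (x - (-2))^2 + (y - 2)^2
The x^2 and y^2 terms cancel: 2x + (-4)y = 8 - 25 = -17
Simplify: 2x - 4y = -17
Locus: Perpendicular bisector of the segment from (-3, 4) to (-2, 2): the line 2x - 4y = -17


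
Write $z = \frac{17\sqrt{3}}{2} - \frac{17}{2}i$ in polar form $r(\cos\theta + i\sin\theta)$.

r = |z| = sqrt(a^2 + b^2) = sqrt((17*sqrt(3)/2)^2 + (-17/2)^2) = sqrt(867/4 + 289/4) = sqrt(289) = 17
θ = arctan(b/a) = arctan(-8.5/14.7224) (quadrant-adjusted) = 330°
z = 17(cos 330° + i sin 330°)


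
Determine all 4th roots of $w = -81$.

|w| = 81, arg(w) = 180°
Root modulus = 81^(1/4) = 3
Root arguments: θ_k = (180° + 360°k)/4 for k = 0, 1, ..., 3
Roots: 3*sqrt(2)/2 + (3*sqrt(2)/2)i, -3*sqrt(2)/2 + (3*sqrt(2)/2)i, -3*sqrt(2)/2 - (3*sqrt(2)/2)i, 3*sqrt(2)/2 - (3*sqrt(2)/2)i


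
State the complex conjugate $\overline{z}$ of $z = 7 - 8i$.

If z = a + bi, then conjugate(z) = a - bi
conjugate(7 - 8i) = 7 + 8i


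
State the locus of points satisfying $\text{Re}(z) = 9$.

Re(z) = x where z = x + yi; the equation x = 9 is satisfied by all points with that x-coordinate
Locus: Vertical line x = 9


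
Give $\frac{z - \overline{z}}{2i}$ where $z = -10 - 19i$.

z - conjugate(z) = 2bi
(z - conjugate(z))/(2i) = 2bi/(2i) = b = -19


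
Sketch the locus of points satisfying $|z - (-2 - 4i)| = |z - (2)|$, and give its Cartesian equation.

|z - z1| = |z - z2| means z is equidistant from z1 and z2,
i.e. the perpendicular bisector of the segment from (-2, -4) to (2, 0) (midpoint (0, -2)).
With z = x + yi, square both sides:
(x - (-2))^2 + (y - (-4))^2 = (x - 2)^2 + (y - 0)^2
The x^2 and y^2 terms cancel: 8x + 8y = 4 - 20 = -16
Simplify: x + y = -2
Locus: Perpendicular bisector of the segment from (-2, -4) to (2, 0): the line x + y = -2


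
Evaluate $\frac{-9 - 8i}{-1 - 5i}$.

Multiply numerator and denominator by conjugate (-1 + 5i):
= (-9 - 8i)(-1 + 5i) / ((-1)^2 + (-5)^2)
= (49 - 37i) / 26
= 49/26 - (37/26)i


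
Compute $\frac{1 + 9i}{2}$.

Divisor is real, so divide each part by 2:
= 1/2 + (9/2)i


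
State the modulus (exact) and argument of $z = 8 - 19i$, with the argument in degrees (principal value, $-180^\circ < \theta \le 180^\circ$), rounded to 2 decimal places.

|z| = sqrt(8^2 + (-19)^2) = sqrt(425)
arg(z) = arctan(b/a) = arctan(-19/8) (quadrant-adjusted) = -67.17°


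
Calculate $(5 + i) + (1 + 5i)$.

(5 + 1) + (1 + 5)i = 6 + 6i


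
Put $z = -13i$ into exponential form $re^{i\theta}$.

r = |z| = sqrt((0)^2 + (-13)^2) = sqrt(0 + 169) = sqrt(169) = 13
a = 0 and b < 0, so z lies on the negative imaginary axis: θ = -90° = -π/2
z = 13e^(-i*π/2)


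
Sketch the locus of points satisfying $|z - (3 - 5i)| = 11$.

|z - z0| = r describes a circle centered at z0 with radius r
Here z0 = 3 - 5i and r = 11
Locus: Circle centered at (3, -5) with radius 11


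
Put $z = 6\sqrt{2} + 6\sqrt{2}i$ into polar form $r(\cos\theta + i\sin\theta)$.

r = |z| = sqrt(a^2 + b^2) = sqrt((6*sqrt(2))^2 + (6*sqrt(2))^2) = sqrt(72 + 72) = sqrt(144) = 12
θ = arctan(b/a) = arctan(8.4853/8.4853) (quadrant-adjusted) = 45°
z = 12(cos 45° + i sin 45°)


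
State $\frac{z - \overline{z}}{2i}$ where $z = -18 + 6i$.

z - conjugate(z) = 2bi
(z - conjugate(z))/(2i) = 2bi/(2i) = b = 6


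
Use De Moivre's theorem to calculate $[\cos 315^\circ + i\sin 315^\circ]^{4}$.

By De Moivre: z^n = r^n(cos(nθ) + i sin(nθ))
= 1^4(cos(4*315°) + i sin(4*315°))
= 1(cos 180° + i sin 180°)
= -1


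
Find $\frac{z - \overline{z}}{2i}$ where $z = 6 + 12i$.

z - conjugate(z) = 2bi
(z - conjugate(z))/(2i) = 2bi/(2i) = b = 12


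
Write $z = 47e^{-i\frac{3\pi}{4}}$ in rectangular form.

a = r cos θ = 47 * -sqrt(2)/2 = -47*sqrt(2)/2
b = r sin θ = 47 * -sqrt(2)/2 = -47*sqrt(2)/2
z = -47*sqrt(2)/2 - (47*sqrt(2)/2)i


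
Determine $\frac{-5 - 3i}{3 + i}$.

Multiply numerator and denominator by conjugate (3 - i):
= (-5 - 3i)(3 - i) / (3^2 + 1^2)
= (-18 - 4i) / 10
Divide through by 2: (-9 - 2i) / 5
= -9/5 - (2/5)i


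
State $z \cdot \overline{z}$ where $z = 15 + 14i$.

z * conjugate(z) = |z|^2 = a^2 + b^2
= 15^2 + 14^2 = 421


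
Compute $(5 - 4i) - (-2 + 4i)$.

(5 - (-2)) + (-4 - 4)i = 7 - 8i


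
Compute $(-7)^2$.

(a + bi)^2 = a^2 - b^2 + 2abi
= (-7)^2 - 0^2 + 2*(-7)*0i
= 49


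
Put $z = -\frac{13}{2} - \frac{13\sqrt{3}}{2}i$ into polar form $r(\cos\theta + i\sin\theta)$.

r = |z| = sqrt(a^2 + b^2) = sqrt((-13/2)^2 + (-13*sqrt(3)/2)^2) = sqrt(169/4 + 507/4) = sqrt(169) = 13
θ = arctan(b/a) = arctan(-11.2583/-6.5) (quadrant-adjusted) = 240°
z = 13(cos 240° + i sin 240°)


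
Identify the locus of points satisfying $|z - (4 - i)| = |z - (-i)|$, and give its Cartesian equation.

|z - z1| = |z - z2| means z is equidistant from z1 and z2,
i.e. the perpendicular bisector of the segment from (4, -1) to (0, -1) (midpoint (2, -1)).
With z = x + yi, square both sides:
(x - 4)^2 + (y - (-1))^2 = (x - 0)^2 + (y - (-1))^2
The x^2 and y^2 terms cancel: -8x + 0y = 1 - 17 = -16
Simplify: x = 2
Locus: Perpendicular bisector of the segment from (4, -1) to (0, -1): the line x = 2


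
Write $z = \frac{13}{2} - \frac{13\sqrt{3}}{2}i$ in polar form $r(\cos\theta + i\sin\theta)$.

r = |z| = sqrt(a^2 + b^2) = sqrt((13/2)^2 + (-13*sqrt(3)/2)^2) = sqrt(169/4 + 507/4) = sqrt(169) = 13
θ = arctan(b/a) = arctan(-11.2583/6.5) (quadrant-adjusted) = 300°
z = 13(cos 300° + i sin 300°)


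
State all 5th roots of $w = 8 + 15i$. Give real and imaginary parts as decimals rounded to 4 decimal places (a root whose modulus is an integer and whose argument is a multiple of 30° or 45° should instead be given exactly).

|w| = 17, arg(w) ≈ 61.927513°
Root modulus = 17^(1/5) ≈ 1.762340
Root arguments: θ_k = (arg(w) + 360°k)/5 for k = 0, 1, ..., 4
Compute each root as (root modulus)(cos θ_k + i sin θ_k) using full-precision intermediates, then round to 4 decimal places.
Roots: 1.7213 + 0.3780i, 0.1724 + 1.7539i, -1.6148 + 0.7060i, -1.1704 - 1.3176i, 0.8914 - 1.5203i


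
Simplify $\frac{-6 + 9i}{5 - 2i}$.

Multiply numerator and denominator by conjugate (5 + 2i):
= (-6 + 9i)(5 + 2i) / (5^2 + (-2)^2)
= (-48 + 33i) / 29
= -48/29 + (33/29)i


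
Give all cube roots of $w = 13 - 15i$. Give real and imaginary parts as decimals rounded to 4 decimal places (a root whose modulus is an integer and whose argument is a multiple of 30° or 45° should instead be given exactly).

|w| = sqrt(394) ≈ 19.849433, arg(w) ≈ 310.914383°
Root modulus = sqrt(394)^(1/3) ≈ 2.707589
Root arguments: θ_k = (arg(w) + 360°k)/3 for k = 0, 1, ..., 2
Compute each root as (root modulus)(cos θ_k + i sin θ_k) using full-precision intermediates, then round to 4 decimal places.
Roots: -0.6384 + 2.6312i, -1.9595 - 1.8685i, 2.5979 - 0.7627i


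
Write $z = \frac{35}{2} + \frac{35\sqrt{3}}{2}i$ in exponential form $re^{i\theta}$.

r = |z| = sqrt((35/2)^2 + (35*sqrt(3)/2)^2) = sqrt(1225/4 + 3675/4) = sqrt(1225) = 35
θ = arctan(b/a) = arctan(30.3109/17.5) (quadrant-adjusted) = 60° = π/3
z = 35e^(i*π/3)


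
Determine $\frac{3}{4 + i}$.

Multiply numerator and denominator by conjugate (4 - i):
= (3)(4 - i) / (4^2 + 1^2)
= (12 - 3i) / 17
= 12/17 - (3/17)i


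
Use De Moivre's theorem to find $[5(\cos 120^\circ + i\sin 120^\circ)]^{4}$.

By De Moivre: z^n = r^n(cos(nθ) + i sin(nθ))
= 5^4(cos(4*120°) + i sin(4*120°))
= 625(cos 120° + i sin 120°)
= -625/2 + (625*sqrt(3)/2)i


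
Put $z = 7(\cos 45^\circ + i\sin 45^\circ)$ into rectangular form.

a = r cos θ = 7 * sqrt(2)/2 = 7*sqrt(2)/2
b = r sin θ = 7 * sqrt(2)/2 = 7*sqrt(2)/2
z = 7*sqrt(2)/2 + (7*sqrt(2)/2)i


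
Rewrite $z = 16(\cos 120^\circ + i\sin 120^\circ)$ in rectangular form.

a = r cos θ = 16 * -1/2 = -8
b = r sin θ = 16 * sqrt(3)/2 = 8*sqrt(3)
z = -8 + 8*sqrt(3)i


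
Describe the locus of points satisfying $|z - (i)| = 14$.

|z - z0| = r describes a circle centered at z0 with radius r
Here z0 = i and r = 14
Locus: Circle centered at (0, 1) with radius 14


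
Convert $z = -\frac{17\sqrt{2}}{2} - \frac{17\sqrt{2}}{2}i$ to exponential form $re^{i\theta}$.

r = |z| = sqrt((-17*sqrt(2)/2)^2 + (-17*sqrt(2)/2)^2) = sqrt(289/2 + 289/2) = sqrt(289) = 17
θ = arctan(b/a) = arctan(-12.0208/-12.0208) (quadrant-adjusted) = -135° = -3π/4
z = 17e^(-i*3π/4)


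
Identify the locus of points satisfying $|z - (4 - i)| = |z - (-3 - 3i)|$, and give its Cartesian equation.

|z - z1| = |z - z2| means z is equidistant from z1 and z2,
i.e. the perpendicular bisector of the segment from (4, -1) to (-3, -3) (midpoint (1/2, -2)).
With z = x + yi, square both sides:
(x - 4)^2 + (y - (-1))^2 = (x - (-3))^2 + (y - (-3))^2
The x^2 and y^2 terms cancel: -14x + (-4)y = 18 - 17 = 1
Simplify: 14x + 4y = -1
Locus: Perpendicular bisector of the segment from (4, -1) to (-3, -3): the line 14x + 4y = -1


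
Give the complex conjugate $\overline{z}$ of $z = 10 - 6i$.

If z = a + bi, then conjugate(z) = a - bi
conjugate(10 - 6i) = 10 + 6i


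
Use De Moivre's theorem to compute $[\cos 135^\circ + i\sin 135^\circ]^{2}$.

By De Moivre: z^n = r^n(cos(nθ) + i sin(nθ))
= 1^2(cos(2*135°) + i sin(2*135°))
= 1(cos 270° + i sin 270°)
= -i


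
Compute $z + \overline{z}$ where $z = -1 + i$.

z + conjugate(z) = (a + bi) + (a - bi) = 2a
= 2 * (-1) = -2


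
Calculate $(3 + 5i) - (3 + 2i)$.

(3 - 3) + (5 - 2)i = 3i


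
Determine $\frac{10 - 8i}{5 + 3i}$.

Multiply numerator and denominator by conjugate (5 - 3i):
= (10 - 8i)(5 - 3i) / (5^2 + 3^2)
= (26 - 70i) / 34
Divide through by 2: (13 - 35i) / 17
= 13/17 - (35/17)i


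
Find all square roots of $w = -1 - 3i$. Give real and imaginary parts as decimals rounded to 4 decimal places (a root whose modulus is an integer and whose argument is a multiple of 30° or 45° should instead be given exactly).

|w| = sqrt(10) ≈ 3.162278, arg(w) ≈ 251.565051°
Root modulus = sqrt(10)^(1/2) ≈ 1.778279
Root arguments: θ_k = (arg(w) + 360°k)/2 for k = 0, 1, ..., 1
Compute each root as (root modulus)(cos θ_k + i sin θ_k) using full-precision intermediates, then round to 4 decimal places.
Roots: -1.0398 + 1.4426i, 1.0398 - 1.4426i


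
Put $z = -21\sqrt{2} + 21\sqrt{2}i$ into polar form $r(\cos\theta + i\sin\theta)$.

r = |z| = sqrt(a^2 + b^2) = sqrt((-21*sqrt(2))^2 + (21*sqrt(2))^2) = sqrt(882 + 882) = sqrt(1764) = 42
θ = arctan(b/a) = arctan(29.6985/-29.6985) (quadrant-adjusted) = 135°
z = 42(cos 135° + i sin 135°)
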